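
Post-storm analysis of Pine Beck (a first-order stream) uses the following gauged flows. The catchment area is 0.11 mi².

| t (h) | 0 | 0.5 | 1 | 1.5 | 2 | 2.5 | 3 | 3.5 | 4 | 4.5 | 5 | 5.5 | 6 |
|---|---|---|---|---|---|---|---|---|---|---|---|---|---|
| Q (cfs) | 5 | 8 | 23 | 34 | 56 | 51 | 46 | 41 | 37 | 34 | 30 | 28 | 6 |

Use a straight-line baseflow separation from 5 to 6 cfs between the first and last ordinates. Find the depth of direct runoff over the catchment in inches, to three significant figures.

d ≈ 2.31 in

Direct runoff: 0.00, 2.92, 17.83, 28.75, 50.67, 45.58, 40.50, 35.42, 31.33, 28.25, 24.17, 22.08, 0.00 cfs; ΣQ_DR = 327.5 cfs.
V = ΣQ_DR · Δt = 327.5 × 1800 s = 5.895 × 10^5 ft³.
Over A = 0.11 mi², depth = V / A = 2.31 in.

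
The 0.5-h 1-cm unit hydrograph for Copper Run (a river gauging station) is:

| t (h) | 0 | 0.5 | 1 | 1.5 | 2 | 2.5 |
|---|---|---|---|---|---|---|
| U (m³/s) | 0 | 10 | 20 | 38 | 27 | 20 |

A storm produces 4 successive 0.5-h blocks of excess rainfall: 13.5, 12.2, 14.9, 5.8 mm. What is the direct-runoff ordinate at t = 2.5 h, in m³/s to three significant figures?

Q ≈ 128 m³/s

By discrete convolution, Q_j = Σ (P_i / 10 mm) · U_{j−i}.
At t = 2.5 h (j=5): Q = (13.5/10)·20 + (12.2/10)·27 + (14.9/10)·38 + (5.8/10)·20 = 128 m³/s.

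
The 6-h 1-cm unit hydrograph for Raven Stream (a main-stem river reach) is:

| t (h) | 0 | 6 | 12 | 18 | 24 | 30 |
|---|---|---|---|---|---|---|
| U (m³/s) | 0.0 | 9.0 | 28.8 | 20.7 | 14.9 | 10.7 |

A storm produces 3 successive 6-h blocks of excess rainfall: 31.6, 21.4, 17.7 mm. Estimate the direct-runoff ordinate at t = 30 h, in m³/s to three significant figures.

Q ≈ 102 m³/s

By discrete convolution, Q_j = Σ (P_i / 10 mm) · U_{j−i}.
At t = 30 h (j=5): Q = (31.6/10)·10.7 + (21.4/10)·14.9 + (17.7/10)·20.7 = 102 m³/s.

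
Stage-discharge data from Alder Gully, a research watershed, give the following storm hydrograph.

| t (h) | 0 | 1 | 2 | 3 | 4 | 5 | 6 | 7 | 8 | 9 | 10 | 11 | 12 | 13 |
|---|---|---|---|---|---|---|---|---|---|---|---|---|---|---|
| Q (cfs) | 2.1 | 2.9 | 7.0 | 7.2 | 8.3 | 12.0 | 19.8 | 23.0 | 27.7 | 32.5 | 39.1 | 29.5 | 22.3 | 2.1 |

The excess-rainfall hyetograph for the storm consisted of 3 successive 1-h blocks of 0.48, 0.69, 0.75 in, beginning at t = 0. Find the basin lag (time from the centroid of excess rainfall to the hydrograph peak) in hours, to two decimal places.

Centroid of excess rainfall: t_c = Σ P_i·t̄_i / ΣP_i = 1.6406 h (block centres at 0.5, 1.5, 2.5 h).
Hydrograph peak occurs at t = 10 h, so basin lag t_L = 10 − 1.6406 = 8.36 h.

t_L ≈ 8.36 h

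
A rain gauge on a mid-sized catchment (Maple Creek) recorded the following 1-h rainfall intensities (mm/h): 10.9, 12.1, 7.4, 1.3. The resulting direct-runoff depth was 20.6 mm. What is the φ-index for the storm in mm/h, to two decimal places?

φ ≈ 3.27 mm/h

Only the 3 blocks with intensity above φ contribute runoff: 10.9, 12.1, 7.4 mm/h.
Σ(I−φ)·Δt = d  ⇒  (10.9+12.1+7.4 − 3φ)·1 = 20.6
φ = (30.40 − 20.6/1) / 3 = 3.27 mm/h.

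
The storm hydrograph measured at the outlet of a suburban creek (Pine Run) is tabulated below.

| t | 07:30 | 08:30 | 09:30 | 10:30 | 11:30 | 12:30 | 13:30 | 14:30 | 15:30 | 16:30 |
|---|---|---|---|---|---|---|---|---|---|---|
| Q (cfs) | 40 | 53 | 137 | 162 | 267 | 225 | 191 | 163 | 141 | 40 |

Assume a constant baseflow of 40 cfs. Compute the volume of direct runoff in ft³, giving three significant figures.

Direct-runoff ordinates (Q − Q_b): 0.0, 13.0, 97.0, 122.0, 227.0, 185.0, 151.0, 123.0, 101.0, 0.0 cfs.
ΣQ_DR = 1019 cfs.
With Δt = 1 h = 3600 s, V = ΣQ_DR · Δt = 1019 × 3600 = 3.67 × 10^6 ft³.

V ≈ 3.67 × 10^6 ft³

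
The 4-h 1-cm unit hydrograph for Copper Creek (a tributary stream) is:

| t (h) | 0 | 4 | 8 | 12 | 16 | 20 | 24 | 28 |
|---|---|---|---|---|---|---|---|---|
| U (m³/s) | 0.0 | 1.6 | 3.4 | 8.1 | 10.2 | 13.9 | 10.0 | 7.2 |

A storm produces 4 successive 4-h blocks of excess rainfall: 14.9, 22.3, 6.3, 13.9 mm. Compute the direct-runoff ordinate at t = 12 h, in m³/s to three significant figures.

Q ≈ 20.7 m³/s

By discrete convolution, Q_j = Σ (P_i / 10 mm) · U_{j−i}.
At t = 12 h (j=3): Q = (14.9/10)·8.1 + (22.3/10)·3.4 + (6.3/10)·1.6 + (13.9/10)·0.0 = 20.7 m³/s.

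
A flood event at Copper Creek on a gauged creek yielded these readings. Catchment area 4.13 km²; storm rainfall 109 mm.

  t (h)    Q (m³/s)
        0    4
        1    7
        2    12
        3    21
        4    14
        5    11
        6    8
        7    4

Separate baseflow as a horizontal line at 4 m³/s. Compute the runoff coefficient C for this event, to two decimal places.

ΣQ_DR = 49.00 m³/s; V = ΣQ_DR·Δt = 1.764 × 10^5 m³.
Runoff depth d = V / A = 42.71 mm.
C = d / P = 42.71 / 109 = 0.39.

C ≈ 0.39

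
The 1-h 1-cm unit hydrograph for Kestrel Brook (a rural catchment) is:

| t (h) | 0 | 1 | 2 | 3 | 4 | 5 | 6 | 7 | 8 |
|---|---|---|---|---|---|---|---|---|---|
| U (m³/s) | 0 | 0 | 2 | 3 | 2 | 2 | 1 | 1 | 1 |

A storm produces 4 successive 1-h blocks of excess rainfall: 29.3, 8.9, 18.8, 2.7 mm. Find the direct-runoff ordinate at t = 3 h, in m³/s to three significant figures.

By discrete convolution, Q_j = Σ (P_i / 10 mm) · U_{j−i}.
At t = 3 h (j=3): Q = (29.3/10)·3 + (8.9/10)·2 + (18.8/10)·0 + (2.7/10)·0 = 10.6 m³/s.

Q ≈ 10.6 m³/s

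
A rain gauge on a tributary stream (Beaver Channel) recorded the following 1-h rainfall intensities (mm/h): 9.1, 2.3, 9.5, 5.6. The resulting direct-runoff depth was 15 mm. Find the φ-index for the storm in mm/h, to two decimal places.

φ ≈ 3.07 mm/h

Only the 3 blocks with intensity above φ contribute runoff: 9.1, 9.5, 5.6 mm/h.
Σ(I−φ)·Δt = d  ⇒  (9.1+9.5+5.6 − 3φ)·1 = 15
φ = (24.20 − 15/1) / 3 = 3.07 mm/h.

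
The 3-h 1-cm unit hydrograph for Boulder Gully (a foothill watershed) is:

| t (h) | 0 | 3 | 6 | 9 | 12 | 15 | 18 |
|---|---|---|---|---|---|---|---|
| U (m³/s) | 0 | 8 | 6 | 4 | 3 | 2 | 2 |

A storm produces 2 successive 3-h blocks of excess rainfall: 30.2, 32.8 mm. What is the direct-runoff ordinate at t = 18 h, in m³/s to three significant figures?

By discrete convolution, Q_j = Σ (P_i / 10 mm) · U_{j−i}.
At t = 18 h (j=6): Q = (30.2/10)·2 + (32.8/10)·2 = 12.6 m³/s.

Q ≈ 12.6 m³/s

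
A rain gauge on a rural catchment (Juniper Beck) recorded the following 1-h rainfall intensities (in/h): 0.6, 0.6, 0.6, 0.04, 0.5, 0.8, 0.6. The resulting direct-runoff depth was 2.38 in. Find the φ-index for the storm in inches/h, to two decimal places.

Only the 6 blocks with intensity above φ contribute runoff: 0.6, 0.6, 0.6, 0.5, 0.8, 0.6 in/h.
Σ(I−φ)·Δt = d  ⇒  (0.6+0.6+0.6+0.5+0.8+0.6 − 6φ)·1 = 2.38
φ = (3.700 − 2.38/1) / 6 = 0.22 in/h.

φ ≈ 0.22 in/h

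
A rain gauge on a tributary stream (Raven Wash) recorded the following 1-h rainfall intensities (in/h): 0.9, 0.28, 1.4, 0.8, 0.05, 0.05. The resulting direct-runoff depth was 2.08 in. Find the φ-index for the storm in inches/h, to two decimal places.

φ ≈ 0.34 in/h

Only the 3 blocks with intensity above φ contribute runoff: 0.9, 1.4, 0.8 in/h.
Σ(I−φ)·Δt = d  ⇒  (0.9+1.4+0.8 − 3φ)·1 = 2.08
φ = (3.100 − 2.08/1) / 3 = 0.34 in/h.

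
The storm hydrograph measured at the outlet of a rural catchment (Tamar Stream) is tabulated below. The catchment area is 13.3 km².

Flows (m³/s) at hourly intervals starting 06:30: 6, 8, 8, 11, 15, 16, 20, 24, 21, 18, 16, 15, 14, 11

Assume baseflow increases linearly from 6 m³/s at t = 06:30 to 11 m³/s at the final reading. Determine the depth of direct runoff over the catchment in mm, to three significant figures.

Direct runoff: 0.00, 1.62, 1.23, 3.85, 7.46, 8.08, 11.69, 15.31, 11.92, 8.54, 6.15, 4.77, 3.38, 0.00 m³/s; ΣQ_DR = 84.00 m³/s.
V = ΣQ_DR · Δt = 84.00 × 3600 s = 3.024 × 10^5 m³.
Over A = 13.3 km², depth = V / A = 22.7 mm.

d ≈ 22.7 mm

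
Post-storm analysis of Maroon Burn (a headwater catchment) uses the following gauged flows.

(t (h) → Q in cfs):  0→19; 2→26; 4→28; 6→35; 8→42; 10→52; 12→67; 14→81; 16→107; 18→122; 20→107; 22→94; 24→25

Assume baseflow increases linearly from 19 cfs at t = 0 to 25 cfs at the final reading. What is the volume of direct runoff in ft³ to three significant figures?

Direct-runoff ordinates (Q − Q_b): 0.00, 6.50, 8.00, 14.50, 21.00, 30.50, 45.00, 58.50, 84.00, 98.50, 83.00, 69.50, 0.00 cfs.
ΣQ_DR = 519.0 cfs.
With Δt = 2 h = 7200 s, V = ΣQ_DR · Δt = 519.0 × 7200 = 3.74 × 10^6 ft³.

V ≈ 3.74 × 10^6 ft³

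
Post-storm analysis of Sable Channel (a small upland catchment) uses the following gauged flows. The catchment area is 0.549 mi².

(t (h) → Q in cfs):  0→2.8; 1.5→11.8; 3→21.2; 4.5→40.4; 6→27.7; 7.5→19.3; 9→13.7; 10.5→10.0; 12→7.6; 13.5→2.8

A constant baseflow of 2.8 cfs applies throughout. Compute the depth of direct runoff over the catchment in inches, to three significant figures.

Direct runoff: 0.0, 9.0, 18.4, 37.6, 24.9, 16.5, 10.9, 7.2, 4.8, 0.0 cfs; ΣQ_DR = 129.3 cfs.
V = ΣQ_DR · Δt = 129.3 × 5400 s = 6.982 × 10^5 ft³.
Over A = 0.549 mi², depth = V / A = 0.547 in.

d ≈ 0.547 in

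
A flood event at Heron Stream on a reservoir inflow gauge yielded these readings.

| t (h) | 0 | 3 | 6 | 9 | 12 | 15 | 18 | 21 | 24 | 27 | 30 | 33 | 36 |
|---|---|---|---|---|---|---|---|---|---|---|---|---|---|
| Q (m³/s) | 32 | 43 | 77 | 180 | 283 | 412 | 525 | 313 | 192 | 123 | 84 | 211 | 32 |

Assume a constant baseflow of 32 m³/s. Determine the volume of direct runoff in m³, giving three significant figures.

V ≈ 2.26 × 10^7 m³

Direct-runoff ordinates (Q − Q_b): 0.0, 11.0, 45.0, 148.0, 251.0, 380.0, 493.0, 281.0, 160.0, 91.0, 52.0, 179.0, 0.0 m³/s.
ΣQ_DR = 2091 m³/s.
With Δt = 3 h = 10800 s, V = ΣQ_DR · Δt = 2091 × 10800 = 2.26 × 10^7 m³.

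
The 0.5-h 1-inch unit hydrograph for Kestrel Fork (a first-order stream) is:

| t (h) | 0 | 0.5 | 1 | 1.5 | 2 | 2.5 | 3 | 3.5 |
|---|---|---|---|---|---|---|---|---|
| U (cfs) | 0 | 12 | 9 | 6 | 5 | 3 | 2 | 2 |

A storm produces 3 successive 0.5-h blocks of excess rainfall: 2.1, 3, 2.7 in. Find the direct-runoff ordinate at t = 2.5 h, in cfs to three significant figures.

Q ≈ 37.5 cfs

By discrete convolution, Q_j = Σ (P_i / 1 in) · U_{j−i}.
At t = 2.5 h (j=5): Q = (2.1/1)·3 + (3/1)·5 + (2.7/1)·6 = 37.5 cfs.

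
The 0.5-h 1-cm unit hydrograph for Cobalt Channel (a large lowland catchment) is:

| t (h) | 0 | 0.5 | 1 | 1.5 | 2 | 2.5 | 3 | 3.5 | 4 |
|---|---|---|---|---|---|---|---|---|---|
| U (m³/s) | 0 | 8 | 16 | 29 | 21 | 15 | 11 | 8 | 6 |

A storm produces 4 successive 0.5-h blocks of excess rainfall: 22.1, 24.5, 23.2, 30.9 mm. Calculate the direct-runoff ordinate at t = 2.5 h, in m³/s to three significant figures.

By discrete convolution, Q_j = Σ (P_i / 10 mm) · U_{j−i}.
At t = 2.5 h (j=5): Q = (22.1/10)·15 + (24.5/10)·21 + (23.2/10)·29 + (30.9/10)·16 = 201 m³/s.

Q ≈ 201 m³/s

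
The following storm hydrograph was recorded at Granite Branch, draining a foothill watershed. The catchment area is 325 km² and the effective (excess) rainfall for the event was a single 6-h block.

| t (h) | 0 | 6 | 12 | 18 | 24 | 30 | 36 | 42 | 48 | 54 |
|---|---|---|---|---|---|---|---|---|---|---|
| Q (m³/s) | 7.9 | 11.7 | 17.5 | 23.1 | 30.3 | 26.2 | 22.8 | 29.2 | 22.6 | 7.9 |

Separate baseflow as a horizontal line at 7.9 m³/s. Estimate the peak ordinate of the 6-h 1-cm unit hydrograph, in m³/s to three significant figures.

U_p ≈ 28.0 m³/s

Direct runoff: 0.0, 3.8, 9.6, 15.2, 22.4, 18.3, 14.9, 21.3, 14.7, 0.0 m³/s; ΣQ_DR = 120.2 m³/s, peak = 22.4 m³/s.
Runoff depth d = ΣQ_DR·Δt / A = 120.2 × 21600 / (325 km²) = 7.989 mm.
The 1-cm UH is the DRH scaled by (10 mm)/d, so U_p = 22.4 × 10/7.989 = 28.0 m³/s.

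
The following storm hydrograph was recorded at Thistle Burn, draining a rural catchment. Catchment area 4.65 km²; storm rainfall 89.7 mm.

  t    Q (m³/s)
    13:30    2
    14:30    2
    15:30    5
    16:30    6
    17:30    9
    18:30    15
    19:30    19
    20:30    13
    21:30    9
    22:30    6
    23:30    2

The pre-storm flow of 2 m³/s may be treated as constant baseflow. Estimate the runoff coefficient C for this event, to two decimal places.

ΣQ_DR = 66.00 m³/s; V = ΣQ_DR·Δt = 2.376 × 10^5 m³.
Runoff depth d = V / A = 51.10 mm.
C = d / P = 51.10 / 89.7 = 0.57.

C ≈ 0.57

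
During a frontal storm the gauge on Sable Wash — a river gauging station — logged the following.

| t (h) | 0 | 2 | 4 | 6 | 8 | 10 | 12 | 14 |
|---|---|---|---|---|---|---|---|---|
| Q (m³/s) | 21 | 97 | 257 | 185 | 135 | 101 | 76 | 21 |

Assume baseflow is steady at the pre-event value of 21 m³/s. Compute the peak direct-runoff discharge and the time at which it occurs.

Q_p = 236.0 m³/s at t = 4 h

Subtracting baseflow gives direct-runoff ordinates: 0.0, 76.0, 236.0, 164.0, 114.0, 80.0, 55.0, 0.0 m³/s.
The maximum is 236.0 m³/s, occurring at the reading for t = 4 h.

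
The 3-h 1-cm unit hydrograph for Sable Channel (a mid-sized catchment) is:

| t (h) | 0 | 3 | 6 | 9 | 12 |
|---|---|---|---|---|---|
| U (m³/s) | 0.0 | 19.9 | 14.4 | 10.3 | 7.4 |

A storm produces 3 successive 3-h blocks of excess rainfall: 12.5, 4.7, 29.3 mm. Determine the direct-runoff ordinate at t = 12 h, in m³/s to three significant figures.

Q ≈ 56.3 m³/s

By discrete convolution, Q_j = Σ (P_i / 10 mm) · U_{j−i}.
At t = 12 h (j=4): Q = (12.5/10)·7.4 + (4.7/10)·10.3 + (29.3/10)·14.4 = 56.3 m³/s.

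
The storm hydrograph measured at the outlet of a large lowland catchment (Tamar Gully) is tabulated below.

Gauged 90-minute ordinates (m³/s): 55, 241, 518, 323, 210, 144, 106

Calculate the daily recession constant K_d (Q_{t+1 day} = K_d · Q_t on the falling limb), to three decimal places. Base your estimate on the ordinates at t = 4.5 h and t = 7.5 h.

K_d ≈ 0.002

Between t = 4.5 h and t = 7.5 h the flow falls from 323 to 144 m³/s over 2×1.5 h = 3 h.
Per-interval ratio K = (144/323)^(1/2) = 0.6677; K_d = K^(24/1.5) = 0.002.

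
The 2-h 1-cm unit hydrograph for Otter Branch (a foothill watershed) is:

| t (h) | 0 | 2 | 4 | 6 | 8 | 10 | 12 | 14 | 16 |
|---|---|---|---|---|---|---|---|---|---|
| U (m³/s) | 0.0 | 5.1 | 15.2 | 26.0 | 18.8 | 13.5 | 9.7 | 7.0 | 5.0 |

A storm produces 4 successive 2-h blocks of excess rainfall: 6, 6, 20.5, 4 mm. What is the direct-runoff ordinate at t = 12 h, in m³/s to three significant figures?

By discrete convolution, Q_j = Σ (P_i / 10 mm) · U_{j−i}.
At t = 12 h (j=6): Q = (6/10)·9.7 + (6/10)·13.5 + (20.5/10)·18.8 + (4/10)·26.0 = 62.9 m³/s.

Q ≈ 62.9 m³/s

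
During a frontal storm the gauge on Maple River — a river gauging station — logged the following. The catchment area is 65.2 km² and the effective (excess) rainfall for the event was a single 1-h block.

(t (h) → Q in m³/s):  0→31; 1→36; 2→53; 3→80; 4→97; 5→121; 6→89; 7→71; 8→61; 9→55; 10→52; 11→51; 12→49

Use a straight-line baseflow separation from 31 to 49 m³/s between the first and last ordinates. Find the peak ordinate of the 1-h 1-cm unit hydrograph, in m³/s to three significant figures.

U_p ≈ 45.8 m³/s

Direct runoff: 0.00, 3.50, 19.00, 44.50, 60.00, 82.50, 49.00, 29.50, 18.00, 10.50, 6.00, 3.50, 0.00 m³/s; ΣQ_DR = 326.0 m³/s, peak = 82.50 m³/s.
Runoff depth d = ΣQ_DR·Δt / A = 326.0 × 3600 / (65.2 km²) = 18.00 mm.
The 1-cm UH is the DRH scaled by (10 mm)/d, so U_p = 82.50 × 10/18.00 = 45.8 m³/s.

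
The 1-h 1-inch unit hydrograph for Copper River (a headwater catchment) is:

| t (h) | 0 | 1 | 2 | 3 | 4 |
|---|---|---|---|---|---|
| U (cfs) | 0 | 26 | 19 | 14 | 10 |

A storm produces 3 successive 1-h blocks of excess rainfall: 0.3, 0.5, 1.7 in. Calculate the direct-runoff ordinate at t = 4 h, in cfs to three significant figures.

By discrete convolution, Q_j = Σ (P_i / 1 in) · U_{j−i}.
At t = 4 h (j=4): Q = (0.3/1)·10 + (0.5/1)·14 + (1.7/1)·19 = 42.3 cfs.

Q ≈ 42.3 cfs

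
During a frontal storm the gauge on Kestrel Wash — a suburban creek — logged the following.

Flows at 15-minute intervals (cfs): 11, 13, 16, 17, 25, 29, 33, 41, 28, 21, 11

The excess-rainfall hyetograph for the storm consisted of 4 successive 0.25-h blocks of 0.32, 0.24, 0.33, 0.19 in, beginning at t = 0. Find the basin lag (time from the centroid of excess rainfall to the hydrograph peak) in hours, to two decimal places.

Centroid of excess rainfall: t_c = Σ P_i·t̄_i / ΣP_i = 0.4653 h (block centres at 0.125, 0.375, 0.625, 0.875 h).
Hydrograph peak occurs at t = 1.75 h, so basin lag t_L = 1.75 − 0.4653 = 1.28 h.

t_L ≈ 1.28 h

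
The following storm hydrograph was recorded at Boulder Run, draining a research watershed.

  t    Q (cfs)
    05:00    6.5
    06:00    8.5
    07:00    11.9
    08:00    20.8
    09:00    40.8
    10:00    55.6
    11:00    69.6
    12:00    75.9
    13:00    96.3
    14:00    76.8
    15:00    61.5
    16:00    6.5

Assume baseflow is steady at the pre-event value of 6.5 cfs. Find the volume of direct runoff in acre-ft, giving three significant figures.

V ≈ 37.4 acre-ft

Direct-runoff ordinates (Q − Q_b): 0.0, 2.0, 5.4, 14.3, 34.3, 49.1, 63.1, 69.4, 89.8, 70.3, 55.0, 0.0 cfs.
ΣQ_DR = 452.7 cfs.
With Δt = 1 h = 3600 s, V = ΣQ_DR · Δt = 452.7 × 3600 = 1.63 × 10^6 ft³ = 37.4 acre-ft.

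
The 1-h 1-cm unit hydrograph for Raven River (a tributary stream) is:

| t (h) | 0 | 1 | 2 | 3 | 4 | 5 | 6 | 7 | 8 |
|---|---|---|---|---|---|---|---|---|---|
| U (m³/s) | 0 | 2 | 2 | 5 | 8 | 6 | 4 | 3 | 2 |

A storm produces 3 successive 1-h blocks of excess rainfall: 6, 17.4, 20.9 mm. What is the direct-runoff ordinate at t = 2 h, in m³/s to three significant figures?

By discrete convolution, Q_j = Σ (P_i / 10 mm) · U_{j−i}.
At t = 2 h (j=2): Q = (6/10)·2 + (17.4/10)·2 + (20.9/10)·0 = 4.68 m³/s.

Q ≈ 4.68 m³/s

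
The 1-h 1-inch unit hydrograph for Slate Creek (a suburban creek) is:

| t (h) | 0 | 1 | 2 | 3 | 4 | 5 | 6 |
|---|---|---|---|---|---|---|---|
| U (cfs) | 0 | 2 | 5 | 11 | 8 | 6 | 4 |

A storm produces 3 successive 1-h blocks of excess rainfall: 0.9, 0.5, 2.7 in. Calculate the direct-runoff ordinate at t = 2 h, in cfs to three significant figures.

Q ≈ 5.50 cfs

By discrete convolution, Q_j = Σ (P_i / 1 in) · U_{j−i}.
At t = 2 h (j=2): Q = (0.9/1)·5 + (0.5/1)·2 + (2.7/1)·0 = 5.50 cfs.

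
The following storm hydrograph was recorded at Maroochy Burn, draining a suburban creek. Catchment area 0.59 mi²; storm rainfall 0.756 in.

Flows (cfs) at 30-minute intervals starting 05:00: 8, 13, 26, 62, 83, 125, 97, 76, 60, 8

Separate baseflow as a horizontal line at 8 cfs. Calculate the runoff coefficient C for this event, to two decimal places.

ΣQ_DR = 478.0 cfs; V = ΣQ_DR·Δt = 8.604 × 10^5 ft³.
Runoff depth d = V / A = 0.6277 in.
C = d / P = 0.6277 / 0.756 = 0.83.

C ≈ 0.83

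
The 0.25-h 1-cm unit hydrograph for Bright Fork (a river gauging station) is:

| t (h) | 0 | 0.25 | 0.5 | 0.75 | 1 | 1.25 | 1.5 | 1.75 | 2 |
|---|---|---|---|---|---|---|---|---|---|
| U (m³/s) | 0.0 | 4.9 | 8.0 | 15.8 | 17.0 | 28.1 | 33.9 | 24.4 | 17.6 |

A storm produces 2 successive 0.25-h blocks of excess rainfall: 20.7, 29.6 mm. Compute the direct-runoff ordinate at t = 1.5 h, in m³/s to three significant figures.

Q ≈ 153 m³/s

By discrete convolution, Q_j = Σ (P_i / 10 mm) · U_{j−i}.
At t = 1.5 h (j=6): Q = (20.7/10)·33.9 + (29.6/10)·28.1 = 153 m³/s.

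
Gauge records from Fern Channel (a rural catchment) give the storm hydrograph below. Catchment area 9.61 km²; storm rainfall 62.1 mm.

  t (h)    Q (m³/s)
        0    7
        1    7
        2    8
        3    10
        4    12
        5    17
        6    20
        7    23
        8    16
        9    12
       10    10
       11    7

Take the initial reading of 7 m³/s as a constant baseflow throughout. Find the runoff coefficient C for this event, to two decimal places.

ΣQ_DR = 65.00 m³/s; V = ΣQ_DR·Δt = 2.340 × 10^5 m³.
Runoff depth d = V / A = 24.35 mm.
C = d / P = 24.35 / 62.1 = 0.39.

C ≈ 0.39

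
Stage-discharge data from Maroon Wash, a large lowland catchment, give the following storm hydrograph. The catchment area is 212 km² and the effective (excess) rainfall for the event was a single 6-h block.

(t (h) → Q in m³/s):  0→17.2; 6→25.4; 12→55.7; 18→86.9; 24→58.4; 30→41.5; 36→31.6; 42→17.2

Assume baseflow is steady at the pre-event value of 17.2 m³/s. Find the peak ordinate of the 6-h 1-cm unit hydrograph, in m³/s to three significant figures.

Direct runoff: 0.0, 8.2, 38.5, 69.7, 41.2, 24.3, 14.4, 0.0 m³/s; ΣQ_DR = 196.3 m³/s, peak = 69.7 m³/s.
Runoff depth d = ΣQ_DR·Δt / A = 196.3 × 21600 / (212 km²) = 20.00 mm.
The 1-cm UH is the DRH scaled by (10 mm)/d, so U_p = 69.7 × 10/20.00 = 34.8 m³/s.

U_p ≈ 34.8 m³/s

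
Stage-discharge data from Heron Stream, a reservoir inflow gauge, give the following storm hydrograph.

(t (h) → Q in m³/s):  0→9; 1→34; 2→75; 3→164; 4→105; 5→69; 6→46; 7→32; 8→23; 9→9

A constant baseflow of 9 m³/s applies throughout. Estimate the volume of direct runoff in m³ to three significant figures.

V ≈ 1.71 × 10^6 m³

Direct-runoff ordinates (Q − Q_b): 0.0, 25.0, 66.0, 155.0, 96.0, 60.0, 37.0, 23.0, 14.0, 0.0 m³/s.
ΣQ_DR = 476.0 m³/s.
With Δt = 1 h = 3600 s, V = ΣQ_DR · Δt = 476.0 × 3600 = 1.71 × 10^6 m³.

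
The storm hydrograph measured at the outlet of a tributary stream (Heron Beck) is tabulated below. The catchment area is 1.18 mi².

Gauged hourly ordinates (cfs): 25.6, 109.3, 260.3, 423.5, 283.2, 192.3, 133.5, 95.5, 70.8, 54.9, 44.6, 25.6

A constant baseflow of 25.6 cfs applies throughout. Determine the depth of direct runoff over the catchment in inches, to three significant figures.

d ≈ 1.85 in

Direct runoff: 0.0, 83.7, 234.7, 397.9, 257.6, 166.7, 107.9, 69.9, 45.2, 29.3, 19.0, 0.0 cfs; ΣQ_DR = 1412 cfs.
V = ΣQ_DR · Δt = 1412 × 3600 s = 5.083 × 10^6 ft³.
Over A = 1.18 mi², depth = V / A = 1.85 in.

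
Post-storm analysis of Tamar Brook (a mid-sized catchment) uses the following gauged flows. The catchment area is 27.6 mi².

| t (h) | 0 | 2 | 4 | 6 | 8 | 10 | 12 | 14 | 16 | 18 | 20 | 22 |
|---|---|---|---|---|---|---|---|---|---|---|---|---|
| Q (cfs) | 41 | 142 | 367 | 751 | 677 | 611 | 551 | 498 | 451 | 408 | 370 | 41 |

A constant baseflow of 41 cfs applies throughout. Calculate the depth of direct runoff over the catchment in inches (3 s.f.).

Direct runoff: 0.0, 101.0, 326.0, 710.0, 636.0, 570.0, 510.0, 457.0, 410.0, 367.0, 329.0, 0.0 cfs; ΣQ_DR = 4416 cfs.
V = ΣQ_DR · Δt = 4416 × 7200 s = 3.180 × 10^7 ft³.
Over A = 27.6 mi², depth = V / A = 0.496 in.

d ≈ 0.496 in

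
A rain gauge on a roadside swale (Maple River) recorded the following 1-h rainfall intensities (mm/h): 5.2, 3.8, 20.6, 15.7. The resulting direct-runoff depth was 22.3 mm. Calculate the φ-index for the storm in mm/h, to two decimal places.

Only the 2 blocks with intensity above φ contribute runoff: 20.6, 15.7 mm/h.
Σ(I−φ)·Δt = d  ⇒  (20.6+15.7 − 2φ)·1 = 22.3
φ = (36.30 − 22.3/1) / 2 = 7.00 mm/h.

φ ≈ 7.00 mm/h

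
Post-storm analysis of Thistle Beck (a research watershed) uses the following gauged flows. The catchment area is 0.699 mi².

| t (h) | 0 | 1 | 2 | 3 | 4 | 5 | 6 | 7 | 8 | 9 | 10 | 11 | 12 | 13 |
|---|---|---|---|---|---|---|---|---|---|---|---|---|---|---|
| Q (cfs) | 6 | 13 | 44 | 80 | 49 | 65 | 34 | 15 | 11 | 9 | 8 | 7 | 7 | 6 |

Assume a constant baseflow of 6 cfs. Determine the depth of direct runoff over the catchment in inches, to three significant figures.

Direct runoff: 0.0, 7.0, 38.0, 74.0, 43.0, 59.0, 28.0, 9.0, 5.0, 3.0, 2.0, 1.0, 1.0, 0.0 cfs; ΣQ_DR = 270.0 cfs.
V = ΣQ_DR · Δt = 270.0 × 3600 s = 9.720 × 10^5 ft³.
Over A = 0.699 mi², depth = V / A = 0.599 in.

d ≈ 0.599 in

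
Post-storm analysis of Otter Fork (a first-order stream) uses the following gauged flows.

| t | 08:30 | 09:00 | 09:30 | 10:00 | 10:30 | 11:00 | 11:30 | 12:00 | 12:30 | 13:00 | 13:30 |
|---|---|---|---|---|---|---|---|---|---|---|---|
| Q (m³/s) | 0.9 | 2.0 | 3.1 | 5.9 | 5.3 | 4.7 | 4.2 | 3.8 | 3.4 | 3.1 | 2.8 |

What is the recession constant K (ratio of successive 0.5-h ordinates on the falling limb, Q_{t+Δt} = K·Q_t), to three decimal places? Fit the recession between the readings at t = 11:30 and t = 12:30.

K ≈ 0.900

Using the recession-limb readings at t = 11:30 and t = 12:30: Q falls from 4.2 to 3.4 m³/s over 2 intervals.
K = (Q₂/Q₁)^(1/2) = (3.4/4.2)^(1/2) = 0.900.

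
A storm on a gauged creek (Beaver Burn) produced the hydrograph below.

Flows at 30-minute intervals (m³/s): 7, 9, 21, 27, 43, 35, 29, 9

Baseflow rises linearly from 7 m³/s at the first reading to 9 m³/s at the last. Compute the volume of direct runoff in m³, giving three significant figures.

V ≈ 2.09 × 10^5 m³

Direct-runoff ordinates (Q − Q_b): 0.00, 1.71, 13.43, 19.14, 34.86, 26.57, 20.29, 0.00 m³/s.
ΣQ_DR = 116.0 m³/s.
With Δt = 0.5 h = 1800 s, V = ΣQ_DR · Δt = 116.0 × 1800 = 2.09 × 10^5 m³.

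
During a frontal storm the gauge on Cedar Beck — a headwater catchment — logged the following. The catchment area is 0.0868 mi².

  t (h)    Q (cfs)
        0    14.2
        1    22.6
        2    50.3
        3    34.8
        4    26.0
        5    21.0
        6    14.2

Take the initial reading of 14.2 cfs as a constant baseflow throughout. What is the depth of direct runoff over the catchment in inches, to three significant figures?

d ≈ 1.49 in

Direct runoff: 0.0, 8.4, 36.1, 20.6, 11.8, 6.8, 0.0 cfs; ΣQ_DR = 83.70 cfs.
V = ΣQ_DR · Δt = 83.70 × 3600 s = 3.013 × 10^5 ft³.
Over A = 0.0868 mi², depth = V / A = 1.49 in.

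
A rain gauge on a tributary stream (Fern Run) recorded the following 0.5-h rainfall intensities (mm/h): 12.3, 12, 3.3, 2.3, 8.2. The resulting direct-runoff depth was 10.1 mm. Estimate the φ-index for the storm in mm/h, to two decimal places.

Only the 3 blocks with intensity above φ contribute runoff: 12.3, 12, 8.2 mm/h.
Σ(I−φ)·Δt = d  ⇒  (12.3+12+8.2 − 3φ)·0.5 = 10.1
φ = (32.50 − 10.1/0.5) / 3 = 4.10 mm/h.

φ ≈ 4.10 mm/h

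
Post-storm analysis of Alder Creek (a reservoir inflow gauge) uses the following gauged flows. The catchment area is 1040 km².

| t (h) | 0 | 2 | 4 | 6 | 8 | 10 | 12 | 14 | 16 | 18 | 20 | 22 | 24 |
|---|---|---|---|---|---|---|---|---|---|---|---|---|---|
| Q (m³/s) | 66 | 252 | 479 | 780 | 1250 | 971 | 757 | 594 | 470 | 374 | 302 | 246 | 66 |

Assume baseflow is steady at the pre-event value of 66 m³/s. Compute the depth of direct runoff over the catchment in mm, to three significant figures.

Direct runoff: 0.0, 186.0, 413.0, 714.0, 1184.0, 905.0, 691.0, 528.0, 404.0, 308.0, 236.0, 180.0, 0.0 m³/s; ΣQ_DR = 5749 m³/s.
V = ΣQ_DR · Δt = 5749 × 7200 s = 4.139 × 10^7 m³.
Over A = 1040 km², depth = V / A = 39.8 mm.

d ≈ 39.8 mm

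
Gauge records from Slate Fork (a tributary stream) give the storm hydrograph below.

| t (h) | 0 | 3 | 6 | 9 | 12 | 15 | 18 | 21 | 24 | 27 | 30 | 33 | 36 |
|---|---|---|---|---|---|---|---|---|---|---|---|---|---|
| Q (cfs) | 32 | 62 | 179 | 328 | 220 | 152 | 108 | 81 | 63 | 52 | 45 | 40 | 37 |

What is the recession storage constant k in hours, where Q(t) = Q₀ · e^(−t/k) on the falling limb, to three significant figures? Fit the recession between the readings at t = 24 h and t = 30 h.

On the falling limb, Q drops from 63 to 45 cfs between t = 24 h and t = 30 h (Δt = 6 h).
k = −Δt / ln(Q₂/Q₁) = −6 / ln(45/63) = 17.8 h.

k ≈ 17.8 h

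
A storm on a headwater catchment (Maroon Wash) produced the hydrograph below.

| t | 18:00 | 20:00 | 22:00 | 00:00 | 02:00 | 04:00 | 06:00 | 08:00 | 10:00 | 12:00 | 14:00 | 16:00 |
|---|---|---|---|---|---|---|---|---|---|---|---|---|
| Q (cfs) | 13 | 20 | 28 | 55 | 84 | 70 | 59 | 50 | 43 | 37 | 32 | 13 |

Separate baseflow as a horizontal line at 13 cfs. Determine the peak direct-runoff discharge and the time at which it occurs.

Subtracting baseflow gives direct-runoff ordinates: 0.0, 7.0, 15.0, 42.0, 71.0, 57.0, 46.0, 37.0, 30.0, 24.0, 19.0, 0.0 cfs.
The maximum is 71.0 cfs, occurring at the reading for t = 02:00.

Q_p = 71.0 cfs at t = 02:00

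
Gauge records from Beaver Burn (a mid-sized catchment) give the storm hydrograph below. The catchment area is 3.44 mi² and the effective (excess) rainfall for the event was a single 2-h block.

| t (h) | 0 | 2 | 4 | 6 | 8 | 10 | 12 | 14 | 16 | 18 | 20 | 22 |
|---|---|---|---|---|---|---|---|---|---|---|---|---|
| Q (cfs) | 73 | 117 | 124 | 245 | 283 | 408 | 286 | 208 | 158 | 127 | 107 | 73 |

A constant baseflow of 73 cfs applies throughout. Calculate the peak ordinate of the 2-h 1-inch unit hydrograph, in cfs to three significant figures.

Direct runoff: 0.0, 44.0, 51.0, 172.0, 210.0, 335.0, 213.0, 135.0, 85.0, 54.0, 34.0, 0.0 cfs; ΣQ_DR = 1333 cfs, peak = 335.0 cfs.
Runoff depth d = ΣQ_DR·Δt / A = 1333 × 7200 / (3.44 mi²) = 1.201 in.
The 1-inch UH is the DRH scaled by (1 in)/d, so U_p = 335.0 × 1/1.201 = 279 cfs.

U_p ≈ 279 cfs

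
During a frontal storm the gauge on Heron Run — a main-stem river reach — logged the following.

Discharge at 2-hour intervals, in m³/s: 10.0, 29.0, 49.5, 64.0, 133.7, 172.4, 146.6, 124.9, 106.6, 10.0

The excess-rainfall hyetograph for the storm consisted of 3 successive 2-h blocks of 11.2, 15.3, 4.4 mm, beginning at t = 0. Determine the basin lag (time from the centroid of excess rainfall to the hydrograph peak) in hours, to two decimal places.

Centroid of excess rainfall: t_c = Σ P_i·t̄_i / ΣP_i = 2.5599 h (block centres at 1, 3, 5 h).
Hydrograph peak occurs at t = 10 h, so basin lag t_L = 10 − 2.5599 = 7.44 h.

t_L ≈ 7.44 h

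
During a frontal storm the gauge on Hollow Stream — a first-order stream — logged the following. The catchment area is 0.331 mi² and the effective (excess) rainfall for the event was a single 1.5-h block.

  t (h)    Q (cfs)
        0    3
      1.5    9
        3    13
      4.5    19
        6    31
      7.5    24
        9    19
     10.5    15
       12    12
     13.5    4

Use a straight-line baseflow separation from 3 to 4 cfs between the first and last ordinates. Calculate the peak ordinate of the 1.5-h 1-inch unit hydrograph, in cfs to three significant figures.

U_p ≈ 34.4 cfs

Direct runoff: 0.00, 5.89, 9.78, 15.67, 27.56, 20.44, 15.33, 11.22, 8.11, 0.00 cfs; ΣQ_DR = 114.0 cfs, peak = 27.56 cfs.
Runoff depth d = ΣQ_DR·Δt / A = 114.0 × 5400 / (0.331 mi²) = 0.8005 in.
The 1-inch UH is the DRH scaled by (1 in)/d, so U_p = 27.56 × 1/0.8005 = 34.4 cfs.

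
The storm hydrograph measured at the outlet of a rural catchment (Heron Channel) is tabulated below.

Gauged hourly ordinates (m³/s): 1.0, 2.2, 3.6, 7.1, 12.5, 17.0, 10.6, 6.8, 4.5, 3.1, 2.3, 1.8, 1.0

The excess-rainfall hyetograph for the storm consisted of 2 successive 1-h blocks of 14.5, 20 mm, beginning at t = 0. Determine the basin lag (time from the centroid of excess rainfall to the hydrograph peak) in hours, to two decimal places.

Centroid of excess rainfall: t_c = Σ P_i·t̄_i / ΣP_i = 1.0797 h (block centres at 0.5, 1.5 h).
Hydrograph peak occurs at t = 5 h, so basin lag t_L = 5 − 1.0797 = 3.92 h.

t_L ≈ 3.92 h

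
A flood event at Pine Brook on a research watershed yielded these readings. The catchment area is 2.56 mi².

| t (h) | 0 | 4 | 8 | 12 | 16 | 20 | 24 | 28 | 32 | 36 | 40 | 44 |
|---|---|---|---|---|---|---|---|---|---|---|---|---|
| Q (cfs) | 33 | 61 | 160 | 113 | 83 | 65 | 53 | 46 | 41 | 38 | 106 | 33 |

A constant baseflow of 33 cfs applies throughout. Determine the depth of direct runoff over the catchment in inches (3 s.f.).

d ≈ 1.06 in

Direct runoff: 0.0, 28.0, 127.0, 80.0, 50.0, 32.0, 20.0, 13.0, 8.0, 5.0, 73.0, 0.0 cfs; ΣQ_DR = 436.0 cfs.
V = ΣQ_DR · Δt = 436.0 × 14400 s = 6.278 × 10^6 ft³.
Over A = 2.56 mi², depth = V / A = 1.06 in.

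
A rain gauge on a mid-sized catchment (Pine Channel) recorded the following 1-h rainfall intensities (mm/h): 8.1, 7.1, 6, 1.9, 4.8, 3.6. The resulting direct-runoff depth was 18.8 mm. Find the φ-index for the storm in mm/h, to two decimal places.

Only the 5 blocks with intensity above φ contribute runoff: 8.1, 7.1, 6, 4.8, 3.6 mm/h.
Σ(I−φ)·Δt = d  ⇒  (8.1+7.1+6+4.8+3.6 − 5φ)·1 = 18.8
φ = (29.60 − 18.8/1) / 5 = 2.16 mm/h.

φ ≈ 2.16 mm/h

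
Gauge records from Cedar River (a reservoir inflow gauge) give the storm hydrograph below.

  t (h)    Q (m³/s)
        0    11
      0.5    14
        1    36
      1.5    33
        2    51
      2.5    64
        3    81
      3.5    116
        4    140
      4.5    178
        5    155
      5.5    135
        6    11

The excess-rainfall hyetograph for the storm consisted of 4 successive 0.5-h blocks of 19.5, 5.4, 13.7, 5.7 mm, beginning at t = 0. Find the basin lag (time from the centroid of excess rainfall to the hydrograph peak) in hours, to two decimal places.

t_L ≈ 3.69 h

Centroid of excess rainfall: t_c = Σ P_i·t̄_i / ΣP_i = 0.8132 h (block centres at 0.25, 0.75, 1.25, 1.75 h).
Hydrograph peak occurs at t = 4.5 h, so basin lag t_L = 4.5 − 0.8132 = 3.69 h.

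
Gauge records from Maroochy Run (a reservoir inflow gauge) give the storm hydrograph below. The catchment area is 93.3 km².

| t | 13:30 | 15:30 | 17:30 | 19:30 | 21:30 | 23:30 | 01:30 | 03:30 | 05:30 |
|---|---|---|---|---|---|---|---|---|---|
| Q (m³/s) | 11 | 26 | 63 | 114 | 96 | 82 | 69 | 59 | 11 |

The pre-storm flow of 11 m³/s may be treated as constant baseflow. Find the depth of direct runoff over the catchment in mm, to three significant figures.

Direct runoff: 0.0, 15.0, 52.0, 103.0, 85.0, 71.0, 58.0, 48.0, 0.0 m³/s; ΣQ_DR = 432.0 m³/s.
V = ΣQ_DR · Δt = 432.0 × 7200 s = 3.110 × 10^6 m³.
Over A = 93.3 km², depth = V / A = 33.3 mm.

d ≈ 33.3 mm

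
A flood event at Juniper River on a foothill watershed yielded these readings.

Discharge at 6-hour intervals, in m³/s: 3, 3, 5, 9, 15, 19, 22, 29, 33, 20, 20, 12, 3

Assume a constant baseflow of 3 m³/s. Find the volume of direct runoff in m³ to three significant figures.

V ≈ 3.33 × 10^6 m³

Direct-runoff ordinates (Q − Q_b): 0.0, 0.0, 2.0, 6.0, 12.0, 16.0, 19.0, 26.0, 30.0, 17.0, 17.0, 9.0, 0.0 m³/s.
ΣQ_DR = 154.0 m³/s.
With Δt = 6 h = 21600 s, V = ΣQ_DR · Δt = 154.0 × 21600 = 3.33 × 10^6 m³.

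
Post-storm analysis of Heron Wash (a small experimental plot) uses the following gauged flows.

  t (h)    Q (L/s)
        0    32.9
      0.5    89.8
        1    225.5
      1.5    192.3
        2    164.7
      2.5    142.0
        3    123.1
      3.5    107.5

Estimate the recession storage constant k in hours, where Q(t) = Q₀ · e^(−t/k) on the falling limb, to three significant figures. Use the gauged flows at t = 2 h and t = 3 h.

On the falling limb, Q drops from 164.7 to 123.1 L/s between t = 2 h and t = 3 h (Δt = 1 h).
k = −Δt / ln(Q₂/Q₁) = −1 / ln(123.1/164.7) = 3.43 h.

k ≈ 3.43 h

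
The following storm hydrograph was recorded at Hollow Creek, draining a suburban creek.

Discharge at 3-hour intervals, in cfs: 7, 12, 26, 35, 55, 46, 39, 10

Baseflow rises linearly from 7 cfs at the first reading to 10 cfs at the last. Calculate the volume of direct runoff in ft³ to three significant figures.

V ≈ 1.75 × 10^6 ft³

Direct-runoff ordinates (Q − Q_b): 0.00, 4.57, 18.14, 26.71, 46.29, 36.86, 29.43, 0.00 cfs.
ΣQ_DR = 162.0 cfs.
With Δt = 3 h = 10800 s, V = ΣQ_DR · Δt = 162.0 × 10800 = 1.75 × 10^6 ft³.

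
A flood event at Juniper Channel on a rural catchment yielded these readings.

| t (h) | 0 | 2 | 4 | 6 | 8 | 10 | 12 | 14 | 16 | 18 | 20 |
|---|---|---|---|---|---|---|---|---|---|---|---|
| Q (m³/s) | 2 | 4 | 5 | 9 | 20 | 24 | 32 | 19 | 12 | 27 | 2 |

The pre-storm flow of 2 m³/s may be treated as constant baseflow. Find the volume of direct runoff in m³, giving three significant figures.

V ≈ 9.65 × 10^5 m³

Direct-runoff ordinates (Q − Q_b): 0.0, 2.0, 3.0, 7.0, 18.0, 22.0, 30.0, 17.0, 10.0, 25.0, 0.0 m³/s.
ΣQ_DR = 134.0 m³/s.
With Δt = 2 h = 7200 s, V = ΣQ_DR · Δt = 134.0 × 7200 = 9.65 × 10^5 m³.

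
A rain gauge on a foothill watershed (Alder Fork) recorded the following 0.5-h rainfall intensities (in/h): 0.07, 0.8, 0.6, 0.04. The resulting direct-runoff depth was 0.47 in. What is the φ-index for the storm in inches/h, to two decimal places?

φ ≈ 0.23 in/h

Only the 2 blocks with intensity above φ contribute runoff: 0.8, 0.6 in/h.
Σ(I−φ)·Δt = d  ⇒  (0.8+0.6 − 2φ)·0.5 = 0.47
φ = (1.400 − 0.47/0.5) / 2 = 0.23 in/h.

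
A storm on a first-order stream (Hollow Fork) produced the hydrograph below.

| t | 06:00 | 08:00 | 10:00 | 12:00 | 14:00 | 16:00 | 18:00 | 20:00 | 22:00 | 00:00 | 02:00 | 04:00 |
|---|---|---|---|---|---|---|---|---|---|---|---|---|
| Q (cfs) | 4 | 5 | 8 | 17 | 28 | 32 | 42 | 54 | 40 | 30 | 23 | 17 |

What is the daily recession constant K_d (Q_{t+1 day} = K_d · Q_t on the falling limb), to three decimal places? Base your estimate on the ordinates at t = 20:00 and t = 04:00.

Between t = 20:00 and t = 04:00 the flow falls from 54 to 17 cfs over 4×2 h = 8 h.
Per-interval ratio K = (17/54)^(1/4) = 0.7491; K_d = K^(24/2) = 0.031.

K_d ≈ 0.031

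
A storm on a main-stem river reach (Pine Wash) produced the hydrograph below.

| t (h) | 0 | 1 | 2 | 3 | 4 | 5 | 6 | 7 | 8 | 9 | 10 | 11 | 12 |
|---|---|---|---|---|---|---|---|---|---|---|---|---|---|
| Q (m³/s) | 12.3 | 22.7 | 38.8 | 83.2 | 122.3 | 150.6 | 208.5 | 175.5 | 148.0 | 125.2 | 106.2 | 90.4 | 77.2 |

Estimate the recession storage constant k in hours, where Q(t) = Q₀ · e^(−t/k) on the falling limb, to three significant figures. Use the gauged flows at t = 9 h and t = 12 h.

On the falling limb, Q drops from 125.2 to 77.2 m³/s between t = 9 h and t = 12 h (Δt = 3 h).
k = −Δt / ln(Q₂/Q₁) = −3 / ln(77.2/125.2) = 6.20 h.

k ≈ 6.20 h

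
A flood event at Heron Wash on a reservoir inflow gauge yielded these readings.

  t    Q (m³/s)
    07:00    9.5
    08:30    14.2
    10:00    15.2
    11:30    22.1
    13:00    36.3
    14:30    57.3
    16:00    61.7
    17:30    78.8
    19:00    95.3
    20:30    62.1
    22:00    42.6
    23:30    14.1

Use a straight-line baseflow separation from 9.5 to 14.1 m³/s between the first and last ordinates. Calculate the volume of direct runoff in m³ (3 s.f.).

V ≈ 1.99 × 10^6 m³

Direct-runoff ordinates (Q − Q_b): 0.00, 4.28, 4.86, 11.35, 25.13, 45.71, 49.69, 66.37, 82.45, 48.84, 28.92, 0.00 m³/s.
ΣQ_DR = 367.6 m³/s.
With Δt = 1.5 h = 5400 s, V = ΣQ_DR · Δt = 367.6 × 5400 = 1.99 × 10^6 m³.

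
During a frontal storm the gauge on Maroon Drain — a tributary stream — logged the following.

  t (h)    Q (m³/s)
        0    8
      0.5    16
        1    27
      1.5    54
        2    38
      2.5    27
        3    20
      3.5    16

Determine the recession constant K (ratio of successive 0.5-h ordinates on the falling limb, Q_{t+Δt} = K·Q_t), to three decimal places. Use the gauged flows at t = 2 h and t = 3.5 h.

Using the recession-limb readings at t = 2 h and t = 3.5 h: Q falls from 38 to 16 m³/s over 3 intervals.
K = (Q₂/Q₁)^(1/3) = (16/38)^(1/3) = 0.750.

K ≈ 0.750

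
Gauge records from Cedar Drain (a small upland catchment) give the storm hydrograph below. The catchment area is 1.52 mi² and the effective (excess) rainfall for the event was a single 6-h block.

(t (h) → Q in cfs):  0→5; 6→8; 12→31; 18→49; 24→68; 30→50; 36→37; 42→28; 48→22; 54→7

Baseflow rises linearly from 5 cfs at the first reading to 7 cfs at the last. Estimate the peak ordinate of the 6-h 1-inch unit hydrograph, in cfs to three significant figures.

U_p ≈ 41.4 cfs

Direct runoff: 0.00, 2.78, 25.56, 43.33, 62.11, 43.89, 30.67, 21.44, 15.22, 0.00 cfs; ΣQ_DR = 245.0 cfs, peak = 62.11 cfs.
Runoff depth d = ΣQ_DR·Δt / A = 245.0 × 21600 / (1.52 mi²) = 1.499 in.
The 1-inch UH is the DRH scaled by (1 in)/d, so U_p = 62.11 × 1/1.499 = 41.4 cfs.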